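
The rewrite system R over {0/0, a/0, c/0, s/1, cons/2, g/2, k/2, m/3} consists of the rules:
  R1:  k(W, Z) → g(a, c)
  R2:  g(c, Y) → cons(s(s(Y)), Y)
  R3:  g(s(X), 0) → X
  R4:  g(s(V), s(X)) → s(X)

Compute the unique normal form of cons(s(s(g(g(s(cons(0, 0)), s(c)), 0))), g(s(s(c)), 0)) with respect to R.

cons(s(s(c)), s(c))

1. cons(s(s(g(g(s(cons(0, 0)), s(c)), 0))), g(s(s(c)), 0))  →  cons(s(s(g(s(c), 0))), g(s(s(c)), 0))   [R4 at 1.1.1.1]
2. cons(s(s(g(s(c), 0))), g(s(s(c)), 0))  →  cons(s(s(c)), g(s(s(c)), 0))   [R3 at 1.1.1]
3. cons(s(s(c)), g(s(s(c)), 0))  →  cons(s(s(c)), s(c))   [R3 at 2]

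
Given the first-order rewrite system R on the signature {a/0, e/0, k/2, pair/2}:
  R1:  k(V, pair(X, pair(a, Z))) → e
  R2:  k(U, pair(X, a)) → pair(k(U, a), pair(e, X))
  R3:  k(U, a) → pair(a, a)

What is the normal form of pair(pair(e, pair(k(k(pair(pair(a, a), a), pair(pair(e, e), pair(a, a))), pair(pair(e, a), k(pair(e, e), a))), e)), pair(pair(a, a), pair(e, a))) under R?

pair(pair(e, pair(e, e)), pair(pair(a, a), pair(e, a)))

1. pair(pair(e, pair(k(k(pair(pair(a, a), a), pair(pair(e, e), pair(a, a))), pair(pair(e, a), k(pair(e, e), a))), e)), pair(pair(a, a), pair(e, a)))  →  pair(pair(e, pair(k(e, pair(pair(e, a), k(pair(e, e), a))), e)), pair(pair(a, a), pair(e, a)))   [R1 at 1.2.1.1]
2. pair(pair(e, pair(k(e, pair(pair(e, a), k(pair(e, e), a))), e)), pair(pair(a, a), pair(e, a)))  →  pair(pair(e, pair(k(e, pair(pair(e, a), pair(a, a))), e)), pair(pair(a, a), pair(e, a)))   [R3 at 1.2.1.2.2]
3. pair(pair(e, pair(k(e, pair(pair(e, a), pair(a, a))), e)), pair(pair(a, a), pair(e, a)))  →  pair(pair(e, pair(e, e)), pair(pair(a, a), pair(e, a)))   [R1 at 1.2.1]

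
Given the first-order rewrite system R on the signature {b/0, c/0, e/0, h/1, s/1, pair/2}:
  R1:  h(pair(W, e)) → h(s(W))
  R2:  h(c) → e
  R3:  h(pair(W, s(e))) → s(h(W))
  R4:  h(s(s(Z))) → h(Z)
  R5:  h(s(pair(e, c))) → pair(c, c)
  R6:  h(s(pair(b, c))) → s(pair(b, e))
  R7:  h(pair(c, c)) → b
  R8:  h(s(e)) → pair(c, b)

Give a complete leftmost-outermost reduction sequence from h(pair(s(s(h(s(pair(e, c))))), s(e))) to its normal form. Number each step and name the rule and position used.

s(b)

1. h(pair(s(s(h(s(pair(e, c))))), s(e)))  →  s(h(s(s(h(s(pair(e, c)))))))   [R3 at ε]
2. s(h(s(s(h(s(pair(e, c)))))))  →  s(h(h(s(pair(e, c)))))   [R4 at 1]
3. s(h(h(s(pair(e, c)))))  →  s(h(pair(c, c)))   [R5 at 1.1]
4. s(h(pair(c, c)))  →  s(b)   [R7 at 1]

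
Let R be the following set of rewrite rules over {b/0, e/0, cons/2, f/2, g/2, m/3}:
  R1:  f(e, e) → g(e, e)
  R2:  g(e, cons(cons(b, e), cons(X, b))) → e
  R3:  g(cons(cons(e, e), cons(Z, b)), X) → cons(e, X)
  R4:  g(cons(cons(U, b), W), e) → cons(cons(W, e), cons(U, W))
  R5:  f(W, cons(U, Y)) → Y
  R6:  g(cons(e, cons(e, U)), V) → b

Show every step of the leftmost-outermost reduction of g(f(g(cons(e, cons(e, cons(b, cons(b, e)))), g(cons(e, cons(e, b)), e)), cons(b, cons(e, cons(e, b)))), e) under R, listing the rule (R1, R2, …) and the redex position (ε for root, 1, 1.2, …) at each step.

b

1. g(f(g(cons(e, cons(e, cons(b, cons(b, e)))), g(cons(e, cons(e, b)), e)), cons(b, cons(e, cons(e, b)))), e)  →  g(cons(e, cons(e, b)), e)   [R5 at 1]
2. g(cons(e, cons(e, b)), e)  →  b   [R6 at ε]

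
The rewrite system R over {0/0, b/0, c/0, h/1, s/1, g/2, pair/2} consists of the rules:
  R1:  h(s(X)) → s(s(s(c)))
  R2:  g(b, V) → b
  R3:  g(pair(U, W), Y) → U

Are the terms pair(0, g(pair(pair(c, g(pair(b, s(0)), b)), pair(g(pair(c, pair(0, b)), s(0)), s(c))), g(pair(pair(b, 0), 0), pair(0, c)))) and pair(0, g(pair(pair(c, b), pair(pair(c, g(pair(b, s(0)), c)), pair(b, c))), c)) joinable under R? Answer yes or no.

yes — NF(t₁) = pair(0, pair(c, b)), NF(t₂) = pair(0, pair(c, b))

Reduce t₁ = pair(0, g(pair(pair(c, g(pair(b, s(0)), b)), pair(g(pair(c, pair(0, b)), s(0)), s(c))), g(pair(pair(b, 0), 0), pair(0, c)))):
1. pair(0, g(pair(pair(c, g(pair(b, s(0)), b)), pair(g(pair(c, pair(0, b)), s(0)), s(c))), g(pair(pair(b, 0), 0), pair(0, c))))  →  pair(0, pair(c, g(pair(b, s(0)), b)))   [R3 at 2]
2. pair(0, pair(c, g(pair(b, s(0)), b)))  →  pair(0, pair(c, b))   [R3 at 2.2]

Reduce t₂ = pair(0, g(pair(pair(c, b), pair(pair(c, g(pair(b, s(0)), c)), pair(b, c))), c)):
1. pair(0, g(pair(pair(c, b), pair(pair(c, g(pair(b, s(0)), c)), pair(b, c))), c))  →  pair(0, pair(c, b))   [R3 at 2]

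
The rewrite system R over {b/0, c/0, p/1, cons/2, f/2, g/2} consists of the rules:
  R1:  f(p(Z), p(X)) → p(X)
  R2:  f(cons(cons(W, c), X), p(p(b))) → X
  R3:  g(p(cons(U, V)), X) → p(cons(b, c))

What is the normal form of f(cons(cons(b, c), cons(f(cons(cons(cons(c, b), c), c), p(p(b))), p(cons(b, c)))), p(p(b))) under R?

1. f(cons(cons(b, c), cons(f(cons(cons(cons(c, b), c), c), p(p(b))), p(cons(b, c)))), p(p(b)))  →  cons(f(cons(cons(cons(c, b), c), c), p(p(b))), p(cons(b, c)))   [R2 at ε]
2. cons(f(cons(cons(cons(c, b), c), c), p(p(b))), p(cons(b, c)))  →  cons(c, p(cons(b, c)))   [R2 at 1]

cons(c, p(cons(b, c)))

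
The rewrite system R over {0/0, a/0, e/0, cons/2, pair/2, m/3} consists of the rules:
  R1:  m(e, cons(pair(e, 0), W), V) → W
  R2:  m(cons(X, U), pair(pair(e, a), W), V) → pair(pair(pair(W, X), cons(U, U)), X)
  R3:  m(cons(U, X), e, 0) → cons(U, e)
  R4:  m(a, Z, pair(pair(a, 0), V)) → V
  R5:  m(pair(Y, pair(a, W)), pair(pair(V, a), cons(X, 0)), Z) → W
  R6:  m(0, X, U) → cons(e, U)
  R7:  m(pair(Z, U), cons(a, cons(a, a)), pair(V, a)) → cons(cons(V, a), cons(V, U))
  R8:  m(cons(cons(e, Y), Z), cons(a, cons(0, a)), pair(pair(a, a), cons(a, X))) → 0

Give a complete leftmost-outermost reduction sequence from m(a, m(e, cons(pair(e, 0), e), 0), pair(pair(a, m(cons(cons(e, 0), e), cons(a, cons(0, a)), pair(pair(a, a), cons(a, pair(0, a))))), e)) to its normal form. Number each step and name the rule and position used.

1. m(a, m(e, cons(pair(e, 0), e), 0), pair(pair(a, m(cons(cons(e, 0), e), cons(a, cons(0, a)), pair(pair(a, a), cons(a, pair(0, a))))), e))  →  m(a, e, pair(pair(a, m(cons(cons(e, 0), e), cons(a, cons(0, a)), pair(pair(a, a), cons(a, pair(0, a))))), e))   [R1 at 2]
2. m(a, e, pair(pair(a, m(cons(cons(e, 0), e), cons(a, cons(0, a)), pair(pair(a, a), cons(a, pair(0, a))))), e))  →  m(a, e, pair(pair(a, 0), e))   [R8 at 3.1.2]
3. m(a, e, pair(pair(a, 0), e))  →  e   [R4 at ε]

e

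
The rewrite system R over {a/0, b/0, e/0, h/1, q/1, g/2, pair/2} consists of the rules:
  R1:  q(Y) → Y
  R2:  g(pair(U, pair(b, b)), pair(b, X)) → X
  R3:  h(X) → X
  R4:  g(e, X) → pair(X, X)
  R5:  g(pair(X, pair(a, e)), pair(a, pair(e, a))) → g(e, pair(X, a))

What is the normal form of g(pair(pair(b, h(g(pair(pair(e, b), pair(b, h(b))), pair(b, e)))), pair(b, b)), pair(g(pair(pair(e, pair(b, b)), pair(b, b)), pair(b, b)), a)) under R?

a

1. g(pair(pair(b, h(g(pair(pair(e, b), pair(b, h(b))), pair(b, e)))), pair(b, b)), pair(g(pair(pair(e, pair(b, b)), pair(b, b)), pair(b, b)), a))  →  g(pair(pair(b, g(pair(pair(e, b), pair(b, h(b))), pair(b, e))), pair(b, b)), pair(g(pair(pair(e, pair(b, b)), pair(b, b)), pair(b, b)), a))   [R3 at 1.1.2]
2. g(pair(pair(b, g(pair(pair(e, b), pair(b, h(b))), pair(b, e))), pair(b, b)), pair(g(pair(pair(e, pair(b, b)), pair(b, b)), pair(b, b)), a))  →  g(pair(pair(b, g(pair(pair(e, b), pair(b, b)), pair(b, e))), pair(b, b)), pair(g(pair(pair(e, pair(b, b)), pair(b, b)), pair(b, b)), a))   [R3 at 1.1.2.1.2.2]
3. g(pair(pair(b, g(pair(pair(e, b), pair(b, b)), pair(b, e))), pair(b, b)), pair(g(pair(pair(e, pair(b, b)), pair(b, b)), pair(b, b)), a))  →  g(pair(pair(b, e), pair(b, b)), pair(g(pair(pair(e, pair(b, b)), pair(b, b)), pair(b, b)), a))   [R2 at 1.1.2]
4. g(pair(pair(b, e), pair(b, b)), pair(g(pair(pair(e, pair(b, b)), pair(b, b)), pair(b, b)), a))  →  g(pair(pair(b, e), pair(b, b)), pair(b, a))   [R2 at 2.1]
5. g(pair(pair(b, e), pair(b, b)), pair(b, a))  →  a   [R2 at ε]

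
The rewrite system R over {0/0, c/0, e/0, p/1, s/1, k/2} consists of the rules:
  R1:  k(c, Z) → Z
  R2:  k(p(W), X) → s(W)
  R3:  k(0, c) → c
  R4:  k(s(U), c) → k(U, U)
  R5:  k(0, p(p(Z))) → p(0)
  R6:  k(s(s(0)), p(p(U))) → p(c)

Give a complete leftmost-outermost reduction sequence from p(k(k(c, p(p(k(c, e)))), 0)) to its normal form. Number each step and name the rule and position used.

p(s(p(e)))

1. p(k(k(c, p(p(k(c, e)))), 0))  →  p(k(p(p(k(c, e))), 0))   [R1 at 1.1]
2. p(k(p(p(k(c, e))), 0))  →  p(s(p(k(c, e))))   [R2 at 1]
3. p(s(p(k(c, e))))  →  p(s(p(e)))   [R1 at 1.1.1]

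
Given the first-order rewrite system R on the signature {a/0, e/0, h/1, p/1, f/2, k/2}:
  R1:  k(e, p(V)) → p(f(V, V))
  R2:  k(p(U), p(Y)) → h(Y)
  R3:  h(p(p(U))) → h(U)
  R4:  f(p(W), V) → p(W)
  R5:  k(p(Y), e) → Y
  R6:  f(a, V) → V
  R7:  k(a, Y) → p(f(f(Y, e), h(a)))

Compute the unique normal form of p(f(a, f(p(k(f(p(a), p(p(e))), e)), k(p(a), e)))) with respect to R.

1. p(f(a, f(p(k(f(p(a), p(p(e))), e)), k(p(a), e))))  →  p(f(p(k(f(p(a), p(p(e))), e)), k(p(a), e)))   [R6 at 1]
2. p(f(p(k(f(p(a), p(p(e))), e)), k(p(a), e)))  →  p(p(k(f(p(a), p(p(e))), e)))   [R4 at 1]
3. p(p(k(f(p(a), p(p(e))), e)))  →  p(p(k(p(a), e)))   [R4 at 1.1.1]
4. p(p(k(p(a), e)))  →  p(p(a))   [R5 at 1.1]

p(p(a))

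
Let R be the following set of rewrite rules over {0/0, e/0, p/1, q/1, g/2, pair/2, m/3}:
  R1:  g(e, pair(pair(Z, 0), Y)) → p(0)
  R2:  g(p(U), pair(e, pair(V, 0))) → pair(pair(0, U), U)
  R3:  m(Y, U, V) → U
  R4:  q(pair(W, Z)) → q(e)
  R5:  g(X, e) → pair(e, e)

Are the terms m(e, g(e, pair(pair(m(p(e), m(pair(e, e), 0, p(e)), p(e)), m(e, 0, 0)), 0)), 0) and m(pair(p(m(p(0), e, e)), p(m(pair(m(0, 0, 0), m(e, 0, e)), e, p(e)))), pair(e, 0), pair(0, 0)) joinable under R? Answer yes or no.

Reduce t₁ = m(e, g(e, pair(pair(m(p(e), m(pair(e, e), 0, p(e)), p(e)), m(e, 0, 0)), 0)), 0):
1. m(e, g(e, pair(pair(m(p(e), m(pair(e, e), 0, p(e)), p(e)), m(e, 0, 0)), 0)), 0)  →  g(e, pair(pair(m(p(e), m(pair(e, e), 0, p(e)), p(e)), m(e, 0, 0)), 0))   [R3 at ε]
2. g(e, pair(pair(m(p(e), m(pair(e, e), 0, p(e)), p(e)), m(e, 0, 0)), 0))  →  g(e, pair(pair(m(pair(e, e), 0, p(e)), m(e, 0, 0)), 0))   [R3 at 2.1.1]
3. g(e, pair(pair(m(pair(e, e), 0, p(e)), m(e, 0, 0)), 0))  →  g(e, pair(pair(0, m(e, 0, 0)), 0))   [R3 at 2.1.1]
4. g(e, pair(pair(0, m(e, 0, 0)), 0))  →  g(e, pair(pair(0, 0), 0))   [R3 at 2.1.2]
5. g(e, pair(pair(0, 0), 0))  →  p(0)   [R1 at ε]

Reduce t₂ = m(pair(p(m(p(0), e, e)), p(m(pair(m(0, 0, 0), m(e, 0, e)), e, p(e)))), pair(e, 0), pair(0, 0)):
1. m(pair(p(m(p(0), e, e)), p(m(pair(m(0, 0, 0), m(e, 0, e)), e, p(e)))), pair(e, 0), pair(0, 0))  →  pair(e, 0)   [R3 at ε]

no — NF(t₁) = p(0), NF(t₂) = pair(e, 0)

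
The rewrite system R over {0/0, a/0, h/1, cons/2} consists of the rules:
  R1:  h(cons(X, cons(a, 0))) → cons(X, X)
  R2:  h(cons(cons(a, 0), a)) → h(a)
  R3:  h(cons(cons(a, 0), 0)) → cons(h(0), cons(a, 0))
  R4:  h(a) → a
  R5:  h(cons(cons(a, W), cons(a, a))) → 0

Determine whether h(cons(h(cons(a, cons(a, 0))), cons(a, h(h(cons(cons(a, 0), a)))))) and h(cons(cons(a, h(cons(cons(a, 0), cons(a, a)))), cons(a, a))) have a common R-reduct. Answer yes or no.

yes — NF(t₁) = 0, NF(t₂) = 0

Reduce t₁ = h(cons(h(cons(a, cons(a, 0))), cons(a, h(h(cons(cons(a, 0), a)))))):
1. h(cons(h(cons(a, cons(a, 0))), cons(a, h(h(cons(cons(a, 0), a))))))  →  h(cons(cons(a, a), cons(a, h(h(cons(cons(a, 0), a))))))   [R1 at 1.1]
2. h(cons(cons(a, a), cons(a, h(h(cons(cons(a, 0), a))))))  →  h(cons(cons(a, a), cons(a, h(h(a)))))   [R2 at 1.2.2.1]
3. h(cons(cons(a, a), cons(a, h(h(a)))))  →  h(cons(cons(a, a), cons(a, h(a))))   [R4 at 1.2.2.1]
4. h(cons(cons(a, a), cons(a, h(a))))  →  h(cons(cons(a, a), cons(a, a)))   [R4 at 1.2.2]
5. h(cons(cons(a, a), cons(a, a)))  →  0   [R5 at ε]

Reduce t₂ = h(cons(cons(a, h(cons(cons(a, 0), cons(a, a)))), cons(a, a))):
1. h(cons(cons(a, h(cons(cons(a, 0), cons(a, a)))), cons(a, a)))  →  0   [R5 at ε]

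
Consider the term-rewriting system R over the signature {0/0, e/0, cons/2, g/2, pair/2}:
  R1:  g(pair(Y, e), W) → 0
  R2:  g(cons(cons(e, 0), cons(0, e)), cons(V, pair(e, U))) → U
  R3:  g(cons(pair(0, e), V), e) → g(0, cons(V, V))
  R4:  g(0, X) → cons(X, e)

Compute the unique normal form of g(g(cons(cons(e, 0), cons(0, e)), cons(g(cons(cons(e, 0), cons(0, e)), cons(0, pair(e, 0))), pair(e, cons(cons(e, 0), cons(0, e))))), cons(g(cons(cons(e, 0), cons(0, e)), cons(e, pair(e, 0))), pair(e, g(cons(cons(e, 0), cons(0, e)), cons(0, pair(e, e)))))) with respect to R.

1. g(g(cons(cons(e, 0), cons(0, e)), cons(g(cons(cons(e, 0), cons(0, e)), cons(0, pair(e, 0))), pair(e, cons(cons(e, 0), cons(0, e))))), cons(g(cons(cons(e, 0), cons(0, e)), cons(e, pair(e, 0))), pair(e, g(cons(cons(e, 0), cons(0, e)), cons(0, pair(e, e))))))  →  g(cons(cons(e, 0), cons(0, e)), cons(g(cons(cons(e, 0), cons(0, e)), cons(e, pair(e, 0))), pair(e, g(cons(cons(e, 0), cons(0, e)), cons(0, pair(e, e))))))   [R2 at 1]
2. g(cons(cons(e, 0), cons(0, e)), cons(g(cons(cons(e, 0), cons(0, e)), cons(e, pair(e, 0))), pair(e, g(cons(cons(e, 0), cons(0, e)), cons(0, pair(e, e))))))  →  g(cons(cons(e, 0), cons(0, e)), cons(0, pair(e, e)))   [R2 at ε]
3. g(cons(cons(e, 0), cons(0, e)), cons(0, pair(e, e)))  →  e   [R2 at ε]

e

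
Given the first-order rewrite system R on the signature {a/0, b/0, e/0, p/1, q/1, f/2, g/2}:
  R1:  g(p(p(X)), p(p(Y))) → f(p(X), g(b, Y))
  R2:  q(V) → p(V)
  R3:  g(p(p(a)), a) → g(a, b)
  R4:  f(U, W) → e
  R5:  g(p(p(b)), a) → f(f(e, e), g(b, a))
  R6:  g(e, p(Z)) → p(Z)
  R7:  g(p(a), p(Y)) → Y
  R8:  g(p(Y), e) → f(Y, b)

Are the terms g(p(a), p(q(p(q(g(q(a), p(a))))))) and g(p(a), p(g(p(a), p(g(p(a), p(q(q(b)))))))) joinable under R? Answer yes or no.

Reduce t₁ = g(p(a), p(q(p(q(g(q(a), p(a))))))):
1. g(p(a), p(q(p(q(g(q(a), p(a)))))))  →  q(p(q(g(q(a), p(a)))))   [R7 at ε]
2. q(p(q(g(q(a), p(a)))))  →  p(p(q(g(q(a), p(a)))))   [R2 at ε]
3. p(p(q(g(q(a), p(a)))))  →  p(p(p(g(q(a), p(a)))))   [R2 at 1.1]
4. p(p(p(g(q(a), p(a)))))  →  p(p(p(g(p(a), p(a)))))   [R2 at 1.1.1.1]
5. p(p(p(g(p(a), p(a)))))  →  p(p(p(a)))   [R7 at 1.1.1]

Reduce t₂ = g(p(a), p(g(p(a), p(g(p(a), p(q(q(b)))))))):
1. g(p(a), p(g(p(a), p(g(p(a), p(q(q(b))))))))  →  g(p(a), p(g(p(a), p(q(q(b))))))   [R7 at ε]
2. g(p(a), p(g(p(a), p(q(q(b))))))  →  g(p(a), p(q(q(b))))   [R7 at ε]
3. g(p(a), p(q(q(b))))  →  q(q(b))   [R7 at ε]
4. q(q(b))  →  p(q(b))   [R2 at ε]
5. p(q(b))  →  p(p(b))   [R2 at 1]

no — NF(t₁) = p(p(p(a))), NF(t₂) = p(p(b))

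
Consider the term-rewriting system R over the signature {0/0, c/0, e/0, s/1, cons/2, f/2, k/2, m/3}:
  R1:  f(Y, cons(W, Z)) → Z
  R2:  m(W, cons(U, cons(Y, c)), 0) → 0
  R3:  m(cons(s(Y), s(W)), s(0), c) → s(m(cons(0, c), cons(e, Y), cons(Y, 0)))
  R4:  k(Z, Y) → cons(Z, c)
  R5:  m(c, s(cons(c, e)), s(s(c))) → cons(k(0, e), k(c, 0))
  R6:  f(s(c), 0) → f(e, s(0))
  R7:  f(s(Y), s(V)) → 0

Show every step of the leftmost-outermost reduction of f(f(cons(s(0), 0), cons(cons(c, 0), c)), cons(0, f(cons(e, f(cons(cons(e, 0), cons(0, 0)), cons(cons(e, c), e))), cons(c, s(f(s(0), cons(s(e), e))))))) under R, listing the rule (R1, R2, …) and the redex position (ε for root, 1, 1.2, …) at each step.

1. f(f(cons(s(0), 0), cons(cons(c, 0), c)), cons(0, f(cons(e, f(cons(cons(e, 0), cons(0, 0)), cons(cons(e, c), e))), cons(c, s(f(s(0), cons(s(e), e)))))))  →  f(cons(e, f(cons(cons(e, 0), cons(0, 0)), cons(cons(e, c), e))), cons(c, s(f(s(0), cons(s(e), e)))))   [R1 at ε]
2. f(cons(e, f(cons(cons(e, 0), cons(0, 0)), cons(cons(e, c), e))), cons(c, s(f(s(0), cons(s(e), e)))))  →  s(f(s(0), cons(s(e), e)))   [R1 at ε]
3. s(f(s(0), cons(s(e), e)))  →  s(e)   [R1 at 1]

s(e)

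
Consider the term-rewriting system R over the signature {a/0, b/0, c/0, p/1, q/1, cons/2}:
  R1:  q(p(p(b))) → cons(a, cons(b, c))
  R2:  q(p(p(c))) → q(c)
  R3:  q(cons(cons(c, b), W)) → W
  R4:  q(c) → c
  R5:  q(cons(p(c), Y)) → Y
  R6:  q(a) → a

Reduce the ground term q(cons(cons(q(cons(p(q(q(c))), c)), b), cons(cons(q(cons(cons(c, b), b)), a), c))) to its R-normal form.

1. q(cons(cons(q(cons(p(q(q(c))), c)), b), cons(cons(q(cons(cons(c, b), b)), a), c)))  →  q(cons(cons(q(cons(p(q(c)), c)), b), cons(cons(q(cons(cons(c, b), b)), a), c)))   [R4 at 1.1.1.1.1.1.1]
2. q(cons(cons(q(cons(p(q(c)), c)), b), cons(cons(q(cons(cons(c, b), b)), a), c)))  →  q(cons(cons(q(cons(p(c), c)), b), cons(cons(q(cons(cons(c, b), b)), a), c)))   [R4 at 1.1.1.1.1.1]
3. q(cons(cons(q(cons(p(c), c)), b), cons(cons(q(cons(cons(c, b), b)), a), c)))  →  q(cons(cons(c, b), cons(cons(q(cons(cons(c, b), b)), a), c)))   [R5 at 1.1.1]
4. q(cons(cons(c, b), cons(cons(q(cons(cons(c, b), b)), a), c)))  →  cons(cons(q(cons(cons(c, b), b)), a), c)   [R3 at ε]
5. cons(cons(q(cons(cons(c, b), b)), a), c)  →  cons(cons(b, a), c)   [R3 at 1.1]

cons(cons(b, a), c)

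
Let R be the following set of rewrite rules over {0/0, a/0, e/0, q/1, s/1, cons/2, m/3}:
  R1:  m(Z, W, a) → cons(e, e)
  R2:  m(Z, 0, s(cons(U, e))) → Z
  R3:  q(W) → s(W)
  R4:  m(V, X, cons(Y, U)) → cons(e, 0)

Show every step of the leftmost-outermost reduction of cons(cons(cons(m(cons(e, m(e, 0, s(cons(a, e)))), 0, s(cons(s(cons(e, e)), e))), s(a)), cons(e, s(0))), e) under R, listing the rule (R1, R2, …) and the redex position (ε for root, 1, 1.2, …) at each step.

1. cons(cons(cons(m(cons(e, m(e, 0, s(cons(a, e)))), 0, s(cons(s(cons(e, e)), e))), s(a)), cons(e, s(0))), e)  →  cons(cons(cons(cons(e, m(e, 0, s(cons(a, e)))), s(a)), cons(e, s(0))), e)   [R2 at 1.1.1]
2. cons(cons(cons(cons(e, m(e, 0, s(cons(a, e)))), s(a)), cons(e, s(0))), e)  →  cons(cons(cons(cons(e, e), s(a)), cons(e, s(0))), e)   [R2 at 1.1.1.2]

cons(cons(cons(cons(e, e), s(a)), cons(e, s(0))), e)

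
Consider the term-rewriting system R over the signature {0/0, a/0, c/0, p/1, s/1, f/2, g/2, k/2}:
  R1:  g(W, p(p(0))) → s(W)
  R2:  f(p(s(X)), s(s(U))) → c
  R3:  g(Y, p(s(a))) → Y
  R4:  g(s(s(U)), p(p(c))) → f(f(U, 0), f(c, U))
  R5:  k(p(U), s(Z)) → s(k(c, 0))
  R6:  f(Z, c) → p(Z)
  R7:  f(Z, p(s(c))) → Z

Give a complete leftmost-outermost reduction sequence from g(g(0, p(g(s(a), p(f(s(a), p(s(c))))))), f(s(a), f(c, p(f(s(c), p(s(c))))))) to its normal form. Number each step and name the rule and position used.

0

1. g(g(0, p(g(s(a), p(f(s(a), p(s(c))))))), f(s(a), f(c, p(f(s(c), p(s(c)))))))  →  g(g(0, p(g(s(a), p(s(a))))), f(s(a), f(c, p(f(s(c), p(s(c)))))))   [R7 at 1.2.1.2.1]
2. g(g(0, p(g(s(a), p(s(a))))), f(s(a), f(c, p(f(s(c), p(s(c)))))))  →  g(g(0, p(s(a))), f(s(a), f(c, p(f(s(c), p(s(c)))))))   [R3 at 1.2.1]
3. g(g(0, p(s(a))), f(s(a), f(c, p(f(s(c), p(s(c)))))))  →  g(0, f(s(a), f(c, p(f(s(c), p(s(c)))))))   [R3 at 1]
4. g(0, f(s(a), f(c, p(f(s(c), p(s(c)))))))  →  g(0, f(s(a), f(c, p(s(c)))))   [R7 at 2.2.2.1]
5. g(0, f(s(a), f(c, p(s(c)))))  →  g(0, f(s(a), c))   [R7 at 2.2]
6. g(0, f(s(a), c))  →  g(0, p(s(a)))   [R6 at 2]
7. g(0, p(s(a)))  →  0   [R3 at ε]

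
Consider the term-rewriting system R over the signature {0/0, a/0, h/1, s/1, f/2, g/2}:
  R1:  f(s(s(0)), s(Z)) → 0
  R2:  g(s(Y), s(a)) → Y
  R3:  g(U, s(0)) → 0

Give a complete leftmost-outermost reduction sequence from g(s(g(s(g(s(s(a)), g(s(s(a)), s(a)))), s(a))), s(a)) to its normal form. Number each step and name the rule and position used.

1. g(s(g(s(g(s(s(a)), g(s(s(a)), s(a)))), s(a))), s(a))  →  g(s(g(s(s(a)), g(s(s(a)), s(a)))), s(a))   [R2 at ε]
2. g(s(g(s(s(a)), g(s(s(a)), s(a)))), s(a))  →  g(s(s(a)), g(s(s(a)), s(a)))   [R2 at ε]
3. g(s(s(a)), g(s(s(a)), s(a)))  →  g(s(s(a)), s(a))   [R2 at 2]
4. g(s(s(a)), s(a))  →  s(a)   [R2 at ε]

s(a)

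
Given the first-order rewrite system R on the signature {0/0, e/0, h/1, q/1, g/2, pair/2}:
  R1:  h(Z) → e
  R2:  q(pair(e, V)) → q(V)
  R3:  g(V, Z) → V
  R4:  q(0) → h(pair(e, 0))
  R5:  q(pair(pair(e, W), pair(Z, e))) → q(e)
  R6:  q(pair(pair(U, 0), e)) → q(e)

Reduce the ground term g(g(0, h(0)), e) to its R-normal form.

0

1. g(g(0, h(0)), e)  →  g(0, h(0))   [R3 at ε]
2. g(0, h(0))  →  0   [R3 at ε]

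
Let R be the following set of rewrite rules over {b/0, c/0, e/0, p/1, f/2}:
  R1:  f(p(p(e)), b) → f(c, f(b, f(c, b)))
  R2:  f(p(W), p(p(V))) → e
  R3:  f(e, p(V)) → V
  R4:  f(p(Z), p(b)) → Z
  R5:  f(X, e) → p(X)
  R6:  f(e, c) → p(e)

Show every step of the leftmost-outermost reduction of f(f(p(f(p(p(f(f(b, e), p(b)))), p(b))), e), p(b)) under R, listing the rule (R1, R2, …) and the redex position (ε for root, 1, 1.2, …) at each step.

1. f(f(p(f(p(p(f(f(b, e), p(b)))), p(b))), e), p(b))  →  f(p(p(f(p(p(f(f(b, e), p(b)))), p(b)))), p(b))   [R5 at 1]
2. f(p(p(f(p(p(f(f(b, e), p(b)))), p(b)))), p(b))  →  p(f(p(p(f(f(b, e), p(b)))), p(b)))   [R4 at ε]
3. p(f(p(p(f(f(b, e), p(b)))), p(b)))  →  p(p(f(f(b, e), p(b))))   [R4 at 1]
4. p(p(f(f(b, e), p(b))))  →  p(p(f(p(b), p(b))))   [R5 at 1.1.1]
5. p(p(f(p(b), p(b))))  →  p(p(b))   [R4 at 1.1]

p(p(b))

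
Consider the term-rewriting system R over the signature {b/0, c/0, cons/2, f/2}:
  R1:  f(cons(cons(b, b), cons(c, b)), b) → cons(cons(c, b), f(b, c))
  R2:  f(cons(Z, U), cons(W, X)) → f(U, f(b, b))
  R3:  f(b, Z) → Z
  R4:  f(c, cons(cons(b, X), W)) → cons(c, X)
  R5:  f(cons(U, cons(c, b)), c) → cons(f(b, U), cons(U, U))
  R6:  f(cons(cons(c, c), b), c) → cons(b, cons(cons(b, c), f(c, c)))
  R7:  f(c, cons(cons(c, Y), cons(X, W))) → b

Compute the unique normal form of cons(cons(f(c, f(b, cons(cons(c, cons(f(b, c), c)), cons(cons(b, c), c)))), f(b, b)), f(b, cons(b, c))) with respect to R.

cons(cons(b, b), cons(b, c))

1. cons(cons(f(c, f(b, cons(cons(c, cons(f(b, c), c)), cons(cons(b, c), c)))), f(b, b)), f(b, cons(b, c)))  →  cons(cons(f(c, cons(cons(c, cons(f(b, c), c)), cons(cons(b, c), c))), f(b, b)), f(b, cons(b, c)))   [R3 at 1.1.2]
2. cons(cons(f(c, cons(cons(c, cons(f(b, c), c)), cons(cons(b, c), c))), f(b, b)), f(b, cons(b, c)))  →  cons(cons(b, f(b, b)), f(b, cons(b, c)))   [R7 at 1.1]
3. cons(cons(b, f(b, b)), f(b, cons(b, c)))  →  cons(cons(b, b), f(b, cons(b, c)))   [R3 at 1.2]
4. cons(cons(b, b), f(b, cons(b, c)))  →  cons(cons(b, b), cons(b, c))   [R3 at 2]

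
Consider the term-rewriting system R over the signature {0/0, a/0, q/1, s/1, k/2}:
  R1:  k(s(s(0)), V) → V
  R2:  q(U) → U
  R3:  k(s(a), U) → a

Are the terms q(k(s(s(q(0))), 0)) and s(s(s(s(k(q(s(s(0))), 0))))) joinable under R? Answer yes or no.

Reduce t₁ = q(k(s(s(q(0))), 0)):
1. q(k(s(s(q(0))), 0))  →  k(s(s(q(0))), 0)   [R2 at ε]
2. k(s(s(q(0))), 0)  →  k(s(s(0)), 0)   [R2 at 1.1.1]
3. k(s(s(0)), 0)  →  0   [R1 at ε]

Reduce t₂ = s(s(s(s(k(q(s(s(0))), 0))))):
1. s(s(s(s(k(q(s(s(0))), 0)))))  →  s(s(s(s(k(s(s(0)), 0)))))   [R2 at 1.1.1.1.1]
2. s(s(s(s(k(s(s(0)), 0)))))  →  s(s(s(s(0))))   [R1 at 1.1.1.1]

no — NF(t₁) = 0, NF(t₂) = s(s(s(s(0))))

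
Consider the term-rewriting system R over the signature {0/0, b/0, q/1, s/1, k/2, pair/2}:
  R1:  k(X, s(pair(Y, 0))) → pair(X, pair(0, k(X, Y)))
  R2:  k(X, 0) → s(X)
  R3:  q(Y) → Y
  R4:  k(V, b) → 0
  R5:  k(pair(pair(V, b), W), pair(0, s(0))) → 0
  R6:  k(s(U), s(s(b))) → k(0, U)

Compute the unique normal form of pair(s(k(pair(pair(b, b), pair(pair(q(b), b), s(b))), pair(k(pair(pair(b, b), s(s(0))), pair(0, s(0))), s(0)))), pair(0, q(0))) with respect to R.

1. pair(s(k(pair(pair(b, b), pair(pair(q(b), b), s(b))), pair(k(pair(pair(b, b), s(s(0))), pair(0, s(0))), s(0)))), pair(0, q(0)))  →  pair(s(k(pair(pair(b, b), pair(pair(b, b), s(b))), pair(k(pair(pair(b, b), s(s(0))), pair(0, s(0))), s(0)))), pair(0, q(0)))   [R3 at 1.1.1.2.1.1]
2. pair(s(k(pair(pair(b, b), pair(pair(b, b), s(b))), pair(k(pair(pair(b, b), s(s(0))), pair(0, s(0))), s(0)))), pair(0, q(0)))  →  pair(s(k(pair(pair(b, b), pair(pair(b, b), s(b))), pair(0, s(0)))), pair(0, q(0)))   [R5 at 1.1.2.1]
3. pair(s(k(pair(pair(b, b), pair(pair(b, b), s(b))), pair(0, s(0)))), pair(0, q(0)))  →  pair(s(0), pair(0, q(0)))   [R5 at 1.1]
4. pair(s(0), pair(0, q(0)))  →  pair(s(0), pair(0, 0))   [R3 at 2.2]

pair(s(0), pair(0, 0))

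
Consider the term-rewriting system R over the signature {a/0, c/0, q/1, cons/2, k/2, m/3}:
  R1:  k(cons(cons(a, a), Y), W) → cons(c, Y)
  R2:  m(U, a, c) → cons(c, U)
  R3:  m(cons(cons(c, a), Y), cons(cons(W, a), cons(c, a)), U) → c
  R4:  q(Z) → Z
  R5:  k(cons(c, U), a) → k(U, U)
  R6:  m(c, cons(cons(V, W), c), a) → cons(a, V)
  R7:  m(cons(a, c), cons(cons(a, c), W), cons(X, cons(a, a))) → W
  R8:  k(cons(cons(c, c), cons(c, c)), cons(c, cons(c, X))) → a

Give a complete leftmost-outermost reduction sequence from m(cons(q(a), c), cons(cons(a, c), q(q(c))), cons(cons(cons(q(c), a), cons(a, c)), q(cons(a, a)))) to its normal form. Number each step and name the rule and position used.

1. m(cons(q(a), c), cons(cons(a, c), q(q(c))), cons(cons(cons(q(c), a), cons(a, c)), q(cons(a, a))))  →  m(cons(a, c), cons(cons(a, c), q(q(c))), cons(cons(cons(q(c), a), cons(a, c)), q(cons(a, a))))   [R4 at 1.1]
2. m(cons(a, c), cons(cons(a, c), q(q(c))), cons(cons(cons(q(c), a), cons(a, c)), q(cons(a, a))))  →  m(cons(a, c), cons(cons(a, c), q(c)), cons(cons(cons(q(c), a), cons(a, c)), q(cons(a, a))))   [R4 at 2.2]
3. m(cons(a, c), cons(cons(a, c), q(c)), cons(cons(cons(q(c), a), cons(a, c)), q(cons(a, a))))  →  m(cons(a, c), cons(cons(a, c), c), cons(cons(cons(q(c), a), cons(a, c)), q(cons(a, a))))   [R4 at 2.2]
4. m(cons(a, c), cons(cons(a, c), c), cons(cons(cons(q(c), a), cons(a, c)), q(cons(a, a))))  →  m(cons(a, c), cons(cons(a, c), c), cons(cons(cons(c, a), cons(a, c)), q(cons(a, a))))   [R4 at 3.1.1.1]
5. m(cons(a, c), cons(cons(a, c), c), cons(cons(cons(c, a), cons(a, c)), q(cons(a, a))))  →  m(cons(a, c), cons(cons(a, c), c), cons(cons(cons(c, a), cons(a, c)), cons(a, a)))   [R4 at 3.2]
6. m(cons(a, c), cons(cons(a, c), c), cons(cons(cons(c, a), cons(a, c)), cons(a, a)))  →  c   [R7 at ε]

c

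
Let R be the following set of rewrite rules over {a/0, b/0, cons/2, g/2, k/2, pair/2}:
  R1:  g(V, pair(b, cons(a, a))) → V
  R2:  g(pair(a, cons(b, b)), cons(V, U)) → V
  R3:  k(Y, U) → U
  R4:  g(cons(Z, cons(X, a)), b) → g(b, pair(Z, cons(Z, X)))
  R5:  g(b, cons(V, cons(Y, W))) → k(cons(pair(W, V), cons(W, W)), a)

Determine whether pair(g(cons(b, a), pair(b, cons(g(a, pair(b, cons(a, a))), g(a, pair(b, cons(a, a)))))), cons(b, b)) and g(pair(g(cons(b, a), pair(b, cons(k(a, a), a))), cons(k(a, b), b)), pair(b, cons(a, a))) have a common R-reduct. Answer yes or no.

Reduce t₁ = pair(g(cons(b, a), pair(b, cons(g(a, pair(b, cons(a, a))), g(a, pair(b, cons(a, a)))))), cons(b, b)):
1. pair(g(cons(b, a), pair(b, cons(g(a, pair(b, cons(a, a))), g(a, pair(b, cons(a, a)))))), cons(b, b))  →  pair(g(cons(b, a), pair(b, cons(a, g(a, pair(b, cons(a, a)))))), cons(b, b))   [R1 at 1.2.2.1]
2. pair(g(cons(b, a), pair(b, cons(a, g(a, pair(b, cons(a, a)))))), cons(b, b))  →  pair(g(cons(b, a), pair(b, cons(a, a))), cons(b, b))   [R1 at 1.2.2.2]
3. pair(g(cons(b, a), pair(b, cons(a, a))), cons(b, b))  →  pair(cons(b, a), cons(b, b))   [R1 at 1]

Reduce t₂ = g(pair(g(cons(b, a), pair(b, cons(k(a, a), a))), cons(k(a, b), b)), pair(b, cons(a, a))):
1. g(pair(g(cons(b, a), pair(b, cons(k(a, a), a))), cons(k(a, b), b)), pair(b, cons(a, a)))  →  pair(g(cons(b, a), pair(b, cons(k(a, a), a))), cons(k(a, b), b))   [R1 at ε]
2. pair(g(cons(b, a), pair(b, cons(k(a, a), a))), cons(k(a, b), b))  →  pair(g(cons(b, a), pair(b, cons(a, a))), cons(k(a, b), b))   [R3 at 1.2.2.1]
3. pair(g(cons(b, a), pair(b, cons(a, a))), cons(k(a, b), b))  →  pair(cons(b, a), cons(k(a, b), b))   [R1 at 1]
4. pair(cons(b, a), cons(k(a, b), b))  →  pair(cons(b, a), cons(b, b))   [R3 at 2.1]

yes — NF(t₁) = pair(cons(b, a), cons(b, b)), NF(t₂) = pair(cons(b, a), cons(b, b))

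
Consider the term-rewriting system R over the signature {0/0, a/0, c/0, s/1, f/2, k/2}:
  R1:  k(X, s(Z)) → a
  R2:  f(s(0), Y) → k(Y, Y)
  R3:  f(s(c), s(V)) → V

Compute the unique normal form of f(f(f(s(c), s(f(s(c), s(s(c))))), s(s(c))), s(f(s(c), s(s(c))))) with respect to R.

1. f(f(f(s(c), s(f(s(c), s(s(c))))), s(s(c))), s(f(s(c), s(s(c)))))  →  f(f(f(s(c), s(s(c))), s(s(c))), s(f(s(c), s(s(c)))))   [R3 at 1.1]
2. f(f(f(s(c), s(s(c))), s(s(c))), s(f(s(c), s(s(c)))))  →  f(f(s(c), s(s(c))), s(f(s(c), s(s(c)))))   [R3 at 1.1]
3. f(f(s(c), s(s(c))), s(f(s(c), s(s(c)))))  →  f(s(c), s(f(s(c), s(s(c)))))   [R3 at 1]
4. f(s(c), s(f(s(c), s(s(c)))))  →  f(s(c), s(s(c)))   [R3 at ε]
5. f(s(c), s(s(c)))  →  s(c)   [R3 at ε]

s(c)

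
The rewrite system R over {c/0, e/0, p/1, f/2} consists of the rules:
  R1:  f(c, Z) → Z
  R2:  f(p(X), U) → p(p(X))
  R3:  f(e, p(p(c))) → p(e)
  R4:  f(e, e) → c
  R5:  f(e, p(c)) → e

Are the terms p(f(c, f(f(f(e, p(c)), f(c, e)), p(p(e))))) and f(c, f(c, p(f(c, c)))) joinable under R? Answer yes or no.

no — NF(t₁) = p(p(p(e))), NF(t₂) = p(c)

Reduce t₁ = p(f(c, f(f(f(e, p(c)), f(c, e)), p(p(e))))):
1. p(f(c, f(f(f(e, p(c)), f(c, e)), p(p(e)))))  →  p(f(f(f(e, p(c)), f(c, e)), p(p(e))))   [R1 at 1]
2. p(f(f(f(e, p(c)), f(c, e)), p(p(e))))  →  p(f(f(e, f(c, e)), p(p(e))))   [R5 at 1.1.1]
3. p(f(f(e, f(c, e)), p(p(e))))  →  p(f(f(e, e), p(p(e))))   [R1 at 1.1.2]
4. p(f(f(e, e), p(p(e))))  →  p(f(c, p(p(e))))   [R4 at 1.1]
5. p(f(c, p(p(e))))  →  p(p(p(e)))   [R1 at 1]

Reduce t₂ = f(c, f(c, p(f(c, c)))):
1. f(c, f(c, p(f(c, c))))  →  f(c, p(f(c, c)))   [R1 at ε]
2. f(c, p(f(c, c)))  →  p(f(c, c))   [R1 at ε]
3. p(f(c, c))  →  p(c)   [R1 at 1]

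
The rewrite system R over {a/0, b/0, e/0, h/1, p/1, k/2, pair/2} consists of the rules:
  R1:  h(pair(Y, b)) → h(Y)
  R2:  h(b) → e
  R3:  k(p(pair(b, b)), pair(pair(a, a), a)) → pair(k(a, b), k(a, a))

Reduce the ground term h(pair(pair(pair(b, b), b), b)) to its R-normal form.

e

1. h(pair(pair(pair(b, b), b), b))  →  h(pair(pair(b, b), b))   [R1 at ε]
2. h(pair(pair(b, b), b))  →  h(pair(b, b))   [R1 at ε]
3. h(pair(b, b))  →  h(b)   [R1 at ε]
4. h(b)  →  e   [R2 at ε]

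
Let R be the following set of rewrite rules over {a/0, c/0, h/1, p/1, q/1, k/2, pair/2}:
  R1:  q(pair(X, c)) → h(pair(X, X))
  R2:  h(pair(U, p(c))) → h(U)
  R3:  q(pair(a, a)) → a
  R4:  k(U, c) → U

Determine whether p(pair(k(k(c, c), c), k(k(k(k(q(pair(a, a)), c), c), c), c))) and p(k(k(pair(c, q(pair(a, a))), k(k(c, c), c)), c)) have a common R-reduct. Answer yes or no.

yes — NF(t₁) = p(pair(c, a)), NF(t₂) = p(pair(c, a))

Reduce t₁ = p(pair(k(k(c, c), c), k(k(k(k(q(pair(a, a)), c), c), c), c))):
1. p(pair(k(k(c, c), c), k(k(k(k(q(pair(a, a)), c), c), c), c)))  →  p(pair(k(c, c), k(k(k(k(q(pair(a, a)), c), c), c), c)))   [R4 at 1.1]
2. p(pair(k(c, c), k(k(k(k(q(pair(a, a)), c), c), c), c)))  →  p(pair(c, k(k(k(k(q(pair(a, a)), c), c), c), c)))   [R4 at 1.1]
3. p(pair(c, k(k(k(k(q(pair(a, a)), c), c), c), c)))  →  p(pair(c, k(k(k(q(pair(a, a)), c), c), c)))   [R4 at 1.2]
4. p(pair(c, k(k(k(q(pair(a, a)), c), c), c)))  →  p(pair(c, k(k(q(pair(a, a)), c), c)))   [R4 at 1.2]
5. p(pair(c, k(k(q(pair(a, a)), c), c)))  →  p(pair(c, k(q(pair(a, a)), c)))   [R4 at 1.2]
6. p(pair(c, k(q(pair(a, a)), c)))  →  p(pair(c, q(pair(a, a))))   [R4 at 1.2]
7. p(pair(c, q(pair(a, a))))  →  p(pair(c, a))   [R3 at 1.2]

Reduce t₂ = p(k(k(pair(c, q(pair(a, a))), k(k(c, c), c)), c)):
1. p(k(k(pair(c, q(pair(a, a))), k(k(c, c), c)), c))  →  p(k(pair(c, q(pair(a, a))), k(k(c, c), c)))   [R4 at 1]
2. p(k(pair(c, q(pair(a, a))), k(k(c, c), c)))  →  p(k(pair(c, a), k(k(c, c), c)))   [R3 at 1.1.2]
3. p(k(pair(c, a), k(k(c, c), c)))  →  p(k(pair(c, a), k(c, c)))   [R4 at 1.2]
4. p(k(pair(c, a), k(c, c)))  →  p(k(pair(c, a), c))   [R4 at 1.2]
5. p(k(pair(c, a), c))  →  p(pair(c, a))   [R4 at 1]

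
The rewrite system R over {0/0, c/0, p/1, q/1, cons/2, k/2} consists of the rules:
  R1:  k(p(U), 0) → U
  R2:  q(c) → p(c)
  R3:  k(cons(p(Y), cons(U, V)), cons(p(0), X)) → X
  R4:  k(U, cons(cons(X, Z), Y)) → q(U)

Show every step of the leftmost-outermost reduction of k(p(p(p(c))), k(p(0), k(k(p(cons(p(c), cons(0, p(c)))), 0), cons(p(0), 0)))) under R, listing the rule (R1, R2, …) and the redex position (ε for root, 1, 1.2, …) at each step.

1. k(p(p(p(c))), k(p(0), k(k(p(cons(p(c), cons(0, p(c)))), 0), cons(p(0), 0))))  →  k(p(p(p(c))), k(p(0), k(cons(p(c), cons(0, p(c))), cons(p(0), 0))))   [R1 at 2.2.1]
2. k(p(p(p(c))), k(p(0), k(cons(p(c), cons(0, p(c))), cons(p(0), 0))))  →  k(p(p(p(c))), k(p(0), 0))   [R3 at 2.2]
3. k(p(p(p(c))), k(p(0), 0))  →  k(p(p(p(c))), 0)   [R1 at 2]
4. k(p(p(p(c))), 0)  →  p(p(c))   [R1 at ε]

p(p(c))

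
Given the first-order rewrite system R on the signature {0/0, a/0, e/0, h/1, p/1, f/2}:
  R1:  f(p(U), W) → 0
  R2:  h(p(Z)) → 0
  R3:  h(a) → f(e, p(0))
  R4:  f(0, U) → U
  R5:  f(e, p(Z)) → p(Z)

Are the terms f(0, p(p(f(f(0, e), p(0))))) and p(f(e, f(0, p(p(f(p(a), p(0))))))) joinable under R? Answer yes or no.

yes — NF(t₁) = p(p(p(0))), NF(t₂) = p(p(p(0)))

Reduce t₁ = f(0, p(p(f(f(0, e), p(0))))):
1. f(0, p(p(f(f(0, e), p(0)))))  →  p(p(f(f(0, e), p(0))))   [R4 at ε]
2. p(p(f(f(0, e), p(0))))  →  p(p(f(e, p(0))))   [R4 at 1.1.1]
3. p(p(f(e, p(0))))  →  p(p(p(0)))   [R5 at 1.1]

Reduce t₂ = p(f(e, f(0, p(p(f(p(a), p(0))))))):
1. p(f(e, f(0, p(p(f(p(a), p(0)))))))  →  p(f(e, p(p(f(p(a), p(0))))))   [R4 at 1.2]
2. p(f(e, p(p(f(p(a), p(0))))))  →  p(p(p(f(p(a), p(0)))))   [R5 at 1]
3. p(p(p(f(p(a), p(0)))))  →  p(p(p(0)))   [R1 at 1.1.1]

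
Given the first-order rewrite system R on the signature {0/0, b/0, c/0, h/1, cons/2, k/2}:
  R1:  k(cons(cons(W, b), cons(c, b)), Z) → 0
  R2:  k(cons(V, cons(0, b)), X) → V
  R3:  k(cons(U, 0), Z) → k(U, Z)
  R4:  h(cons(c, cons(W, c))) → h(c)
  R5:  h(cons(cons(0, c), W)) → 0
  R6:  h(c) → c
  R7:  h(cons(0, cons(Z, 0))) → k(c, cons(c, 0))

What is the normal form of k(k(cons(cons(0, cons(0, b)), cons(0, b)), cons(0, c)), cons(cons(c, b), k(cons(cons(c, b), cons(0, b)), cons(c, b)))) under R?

1. k(k(cons(cons(0, cons(0, b)), cons(0, b)), cons(0, c)), cons(cons(c, b), k(cons(cons(c, b), cons(0, b)), cons(c, b))))  →  k(cons(0, cons(0, b)), cons(cons(c, b), k(cons(cons(c, b), cons(0, b)), cons(c, b))))   [R2 at 1]
2. k(cons(0, cons(0, b)), cons(cons(c, b), k(cons(cons(c, b), cons(0, b)), cons(c, b))))  →  0   [R2 at ε]

0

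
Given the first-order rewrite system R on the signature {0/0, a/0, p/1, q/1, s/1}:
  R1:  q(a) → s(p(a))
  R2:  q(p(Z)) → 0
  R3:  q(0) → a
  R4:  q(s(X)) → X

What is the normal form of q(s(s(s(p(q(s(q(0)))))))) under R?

1. q(s(s(s(p(q(s(q(0))))))))  →  s(s(p(q(s(q(0))))))   [R4 at ε]
2. s(s(p(q(s(q(0))))))  →  s(s(p(q(0))))   [R4 at 1.1.1]
3. s(s(p(q(0))))  →  s(s(p(a)))   [R3 at 1.1.1]

s(s(p(a)))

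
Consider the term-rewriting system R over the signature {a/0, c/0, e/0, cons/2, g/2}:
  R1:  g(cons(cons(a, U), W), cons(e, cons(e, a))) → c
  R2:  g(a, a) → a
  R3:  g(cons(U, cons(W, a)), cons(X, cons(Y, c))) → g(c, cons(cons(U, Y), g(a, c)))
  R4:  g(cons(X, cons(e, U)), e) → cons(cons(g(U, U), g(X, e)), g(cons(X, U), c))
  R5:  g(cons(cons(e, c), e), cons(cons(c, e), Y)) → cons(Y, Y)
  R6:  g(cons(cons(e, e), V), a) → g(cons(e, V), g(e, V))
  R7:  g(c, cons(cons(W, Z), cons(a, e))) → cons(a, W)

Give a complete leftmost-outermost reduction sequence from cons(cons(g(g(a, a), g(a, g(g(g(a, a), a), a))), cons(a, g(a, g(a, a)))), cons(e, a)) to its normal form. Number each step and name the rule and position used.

1. cons(cons(g(g(a, a), g(a, g(g(g(a, a), a), a))), cons(a, g(a, g(a, a)))), cons(e, a))  →  cons(cons(g(a, g(a, g(g(g(a, a), a), a))), cons(a, g(a, g(a, a)))), cons(e, a))   [R2 at 1.1.1]
2. cons(cons(g(a, g(a, g(g(g(a, a), a), a))), cons(a, g(a, g(a, a)))), cons(e, a))  →  cons(cons(g(a, g(a, g(g(a, a), a))), cons(a, g(a, g(a, a)))), cons(e, a))   [R2 at 1.1.2.2.1.1]
3. cons(cons(g(a, g(a, g(g(a, a), a))), cons(a, g(a, g(a, a)))), cons(e, a))  →  cons(cons(g(a, g(a, g(a, a))), cons(a, g(a, g(a, a)))), cons(e, a))   [R2 at 1.1.2.2.1]
4. cons(cons(g(a, g(a, g(a, a))), cons(a, g(a, g(a, a)))), cons(e, a))  →  cons(cons(g(a, g(a, a)), cons(a, g(a, g(a, a)))), cons(e, a))   [R2 at 1.1.2.2]
5. cons(cons(g(a, g(a, a)), cons(a, g(a, g(a, a)))), cons(e, a))  →  cons(cons(g(a, a), cons(a, g(a, g(a, a)))), cons(e, a))   [R2 at 1.1.2]
6. cons(cons(g(a, a), cons(a, g(a, g(a, a)))), cons(e, a))  →  cons(cons(a, cons(a, g(a, g(a, a)))), cons(e, a))   [R2 at 1.1]
7. cons(cons(a, cons(a, g(a, g(a, a)))), cons(e, a))  →  cons(cons(a, cons(a, g(a, a))), cons(e, a))   [R2 at 1.2.2.2]
8. cons(cons(a, cons(a, g(a, a))), cons(e, a))  →  cons(cons(a, cons(a, a)), cons(e, a))   [R2 at 1.2.2]

cons(cons(a, cons(a, a)), cons(e, a))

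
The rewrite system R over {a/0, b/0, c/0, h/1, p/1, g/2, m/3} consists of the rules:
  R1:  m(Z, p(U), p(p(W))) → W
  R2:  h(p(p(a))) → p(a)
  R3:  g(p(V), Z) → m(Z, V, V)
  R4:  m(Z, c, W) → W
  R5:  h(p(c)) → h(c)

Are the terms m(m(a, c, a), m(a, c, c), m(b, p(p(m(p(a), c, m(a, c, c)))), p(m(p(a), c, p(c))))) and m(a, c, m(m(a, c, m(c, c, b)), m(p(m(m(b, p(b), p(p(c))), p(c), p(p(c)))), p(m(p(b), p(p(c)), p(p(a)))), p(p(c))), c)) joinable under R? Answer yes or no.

Reduce t₁ = m(m(a, c, a), m(a, c, c), m(b, p(p(m(p(a), c, m(a, c, c)))), p(m(p(a), c, p(c))))):
1. m(m(a, c, a), m(a, c, c), m(b, p(p(m(p(a), c, m(a, c, c)))), p(m(p(a), c, p(c)))))  →  m(a, m(a, c, c), m(b, p(p(m(p(a), c, m(a, c, c)))), p(m(p(a), c, p(c)))))   [R4 at 1]
2. m(a, m(a, c, c), m(b, p(p(m(p(a), c, m(a, c, c)))), p(m(p(a), c, p(c)))))  →  m(a, c, m(b, p(p(m(p(a), c, m(a, c, c)))), p(m(p(a), c, p(c)))))   [R4 at 2]
3. m(a, c, m(b, p(p(m(p(a), c, m(a, c, c)))), p(m(p(a), c, p(c)))))  →  m(b, p(p(m(p(a), c, m(a, c, c)))), p(m(p(a), c, p(c))))   [R4 at ε]
4. m(b, p(p(m(p(a), c, m(a, c, c)))), p(m(p(a), c, p(c))))  →  m(b, p(p(m(a, c, c))), p(m(p(a), c, p(c))))   [R4 at 2.1.1]
5. m(b, p(p(m(a, c, c))), p(m(p(a), c, p(c))))  →  m(b, p(p(c)), p(m(p(a), c, p(c))))   [R4 at 2.1.1]
6. m(b, p(p(c)), p(m(p(a), c, p(c))))  →  m(b, p(p(c)), p(p(c)))   [R4 at 3.1]
7. m(b, p(p(c)), p(p(c)))  →  c   [R1 at ε]

Reduce t₂ = m(a, c, m(m(a, c, m(c, c, b)), m(p(m(m(b, p(b), p(p(c))), p(c), p(p(c)))), p(m(p(b), p(p(c)), p(p(a)))), p(p(c))), c)):
1. m(a, c, m(m(a, c, m(c, c, b)), m(p(m(m(b, p(b), p(p(c))), p(c), p(p(c)))), p(m(p(b), p(p(c)), p(p(a)))), p(p(c))), c))  →  m(m(a, c, m(c, c, b)), m(p(m(m(b, p(b), p(p(c))), p(c), p(p(c)))), p(m(p(b), p(p(c)), p(p(a)))), p(p(c))), c)   [R4 at ε]
2. m(m(a, c, m(c, c, b)), m(p(m(m(b, p(b), p(p(c))), p(c), p(p(c)))), p(m(p(b), p(p(c)), p(p(a)))), p(p(c))), c)  →  m(m(c, c, b), m(p(m(m(b, p(b), p(p(c))), p(c), p(p(c)))), p(m(p(b), p(p(c)), p(p(a)))), p(p(c))), c)   [R4 at 1]
3. m(m(c, c, b), m(p(m(m(b, p(b), p(p(c))), p(c), p(p(c)))), p(m(p(b), p(p(c)), p(p(a)))), p(p(c))), c)  →  m(b, m(p(m(m(b, p(b), p(p(c))), p(c), p(p(c)))), p(m(p(b), p(p(c)), p(p(a)))), p(p(c))), c)   [R4 at 1]
4. m(b, m(p(m(m(b, p(b), p(p(c))), p(c), p(p(c)))), p(m(p(b), p(p(c)), p(p(a)))), p(p(c))), c)  →  m(b, c, c)   [R1 at 2]
5. m(b, c, c)  →  c   [R4 at ε]

yes — NF(t₁) = c, NF(t₂) = c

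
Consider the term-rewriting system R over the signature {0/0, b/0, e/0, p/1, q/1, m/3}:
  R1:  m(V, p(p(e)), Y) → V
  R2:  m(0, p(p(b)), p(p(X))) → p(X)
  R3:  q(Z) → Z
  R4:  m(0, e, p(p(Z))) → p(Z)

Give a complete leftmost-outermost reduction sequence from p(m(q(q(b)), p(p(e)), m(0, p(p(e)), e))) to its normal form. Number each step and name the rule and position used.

1. p(m(q(q(b)), p(p(e)), m(0, p(p(e)), e)))  →  p(q(q(b)))   [R1 at 1]
2. p(q(q(b)))  →  p(q(b))   [R3 at 1]
3. p(q(b))  →  p(b)   [R3 at 1]

p(b)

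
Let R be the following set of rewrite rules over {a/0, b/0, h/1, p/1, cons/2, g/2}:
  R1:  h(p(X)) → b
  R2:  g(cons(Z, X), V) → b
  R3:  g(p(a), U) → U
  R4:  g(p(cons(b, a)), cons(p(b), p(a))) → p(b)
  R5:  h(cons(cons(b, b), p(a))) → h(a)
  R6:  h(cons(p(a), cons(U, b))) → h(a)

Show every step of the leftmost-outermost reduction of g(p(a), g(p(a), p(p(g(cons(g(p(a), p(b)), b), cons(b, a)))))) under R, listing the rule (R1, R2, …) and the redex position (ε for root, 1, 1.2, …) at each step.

1. g(p(a), g(p(a), p(p(g(cons(g(p(a), p(b)), b), cons(b, a))))))  →  g(p(a), p(p(g(cons(g(p(a), p(b)), b), cons(b, a)))))   [R3 at ε]
2. g(p(a), p(p(g(cons(g(p(a), p(b)), b), cons(b, a)))))  →  p(p(g(cons(g(p(a), p(b)), b), cons(b, a))))   [R3 at ε]
3. p(p(g(cons(g(p(a), p(b)), b), cons(b, a))))  →  p(p(b))   [R2 at 1.1]

p(p(b))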